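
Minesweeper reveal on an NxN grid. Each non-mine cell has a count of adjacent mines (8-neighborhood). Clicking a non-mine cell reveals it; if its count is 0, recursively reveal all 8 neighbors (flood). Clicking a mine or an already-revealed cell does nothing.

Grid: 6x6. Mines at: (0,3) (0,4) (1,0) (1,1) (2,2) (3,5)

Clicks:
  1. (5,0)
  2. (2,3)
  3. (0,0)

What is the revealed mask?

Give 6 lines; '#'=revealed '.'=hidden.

Click 1 (5,0) count=0: revealed 19 new [(2,0) (2,1) (3,0) (3,1) (3,2) (3,3) (3,4) (4,0) (4,1) (4,2) (4,3) (4,4) (4,5) (5,0) (5,1) (5,2) (5,3) (5,4) (5,5)] -> total=19
Click 2 (2,3) count=1: revealed 1 new [(2,3)] -> total=20
Click 3 (0,0) count=2: revealed 1 new [(0,0)] -> total=21

Answer: #.....
......
##.#..
#####.
######
######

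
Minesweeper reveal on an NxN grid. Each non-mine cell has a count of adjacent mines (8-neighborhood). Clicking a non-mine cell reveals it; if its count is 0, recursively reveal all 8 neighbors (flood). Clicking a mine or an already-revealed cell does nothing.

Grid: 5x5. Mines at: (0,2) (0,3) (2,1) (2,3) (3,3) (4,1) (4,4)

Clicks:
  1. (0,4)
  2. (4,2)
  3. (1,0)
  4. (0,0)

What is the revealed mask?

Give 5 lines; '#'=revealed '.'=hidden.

Click 1 (0,4) count=1: revealed 1 new [(0,4)] -> total=1
Click 2 (4,2) count=2: revealed 1 new [(4,2)] -> total=2
Click 3 (1,0) count=1: revealed 1 new [(1,0)] -> total=3
Click 4 (0,0) count=0: revealed 3 new [(0,0) (0,1) (1,1)] -> total=6

Answer: ##..#
##...
.....
.....
..#..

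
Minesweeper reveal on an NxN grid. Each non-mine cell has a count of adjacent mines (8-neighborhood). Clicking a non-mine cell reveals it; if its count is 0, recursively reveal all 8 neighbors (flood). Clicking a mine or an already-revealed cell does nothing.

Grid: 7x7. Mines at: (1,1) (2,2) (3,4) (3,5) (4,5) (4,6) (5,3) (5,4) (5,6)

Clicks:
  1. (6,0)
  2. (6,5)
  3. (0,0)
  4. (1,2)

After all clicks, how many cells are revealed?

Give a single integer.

Answer: 17

Derivation:
Click 1 (6,0) count=0: revealed 14 new [(2,0) (2,1) (3,0) (3,1) (3,2) (4,0) (4,1) (4,2) (5,0) (5,1) (5,2) (6,0) (6,1) (6,2)] -> total=14
Click 2 (6,5) count=2: revealed 1 new [(6,5)] -> total=15
Click 3 (0,0) count=1: revealed 1 new [(0,0)] -> total=16
Click 4 (1,2) count=2: revealed 1 new [(1,2)] -> total=17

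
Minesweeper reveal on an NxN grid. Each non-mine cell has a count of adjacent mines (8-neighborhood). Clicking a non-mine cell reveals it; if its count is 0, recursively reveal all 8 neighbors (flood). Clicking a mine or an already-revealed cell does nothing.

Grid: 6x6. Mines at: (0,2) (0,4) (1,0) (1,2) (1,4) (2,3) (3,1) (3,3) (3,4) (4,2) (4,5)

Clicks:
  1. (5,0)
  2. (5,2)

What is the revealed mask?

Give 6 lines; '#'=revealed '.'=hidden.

Answer: ......
......
......
......
##....
###...

Derivation:
Click 1 (5,0) count=0: revealed 4 new [(4,0) (4,1) (5,0) (5,1)] -> total=4
Click 2 (5,2) count=1: revealed 1 new [(5,2)] -> total=5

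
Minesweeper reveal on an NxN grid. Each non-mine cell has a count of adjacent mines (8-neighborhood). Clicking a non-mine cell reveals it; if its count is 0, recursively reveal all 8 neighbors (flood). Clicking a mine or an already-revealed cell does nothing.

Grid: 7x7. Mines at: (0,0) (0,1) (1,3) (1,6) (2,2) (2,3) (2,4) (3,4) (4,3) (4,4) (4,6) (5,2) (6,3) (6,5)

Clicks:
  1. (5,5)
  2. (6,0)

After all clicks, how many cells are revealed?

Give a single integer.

Answer: 13

Derivation:
Click 1 (5,5) count=3: revealed 1 new [(5,5)] -> total=1
Click 2 (6,0) count=0: revealed 12 new [(1,0) (1,1) (2,0) (2,1) (3,0) (3,1) (4,0) (4,1) (5,0) (5,1) (6,0) (6,1)] -> total=13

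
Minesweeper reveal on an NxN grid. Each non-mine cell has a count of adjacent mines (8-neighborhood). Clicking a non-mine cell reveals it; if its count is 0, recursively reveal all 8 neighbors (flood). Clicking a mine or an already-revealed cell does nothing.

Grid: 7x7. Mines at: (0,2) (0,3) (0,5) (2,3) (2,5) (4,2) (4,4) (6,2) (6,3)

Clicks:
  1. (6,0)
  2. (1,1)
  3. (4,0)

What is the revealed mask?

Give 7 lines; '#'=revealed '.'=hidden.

Click 1 (6,0) count=0: revealed 17 new [(0,0) (0,1) (1,0) (1,1) (1,2) (2,0) (2,1) (2,2) (3,0) (3,1) (3,2) (4,0) (4,1) (5,0) (5,1) (6,0) (6,1)] -> total=17
Click 2 (1,1) count=1: revealed 0 new [(none)] -> total=17
Click 3 (4,0) count=0: revealed 0 new [(none)] -> total=17

Answer: ##.....
###....
###....
###....
##.....
##.....
##.....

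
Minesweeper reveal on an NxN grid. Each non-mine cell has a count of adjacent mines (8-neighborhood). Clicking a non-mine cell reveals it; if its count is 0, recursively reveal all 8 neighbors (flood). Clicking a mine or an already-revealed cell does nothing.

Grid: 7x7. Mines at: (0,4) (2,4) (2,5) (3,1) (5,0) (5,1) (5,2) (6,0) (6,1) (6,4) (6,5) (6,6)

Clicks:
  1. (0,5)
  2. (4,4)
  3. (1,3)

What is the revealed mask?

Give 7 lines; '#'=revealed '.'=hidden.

Answer: .....#.
...#...
.......
...####
...####
...####
.......

Derivation:
Click 1 (0,5) count=1: revealed 1 new [(0,5)] -> total=1
Click 2 (4,4) count=0: revealed 12 new [(3,3) (3,4) (3,5) (3,6) (4,3) (4,4) (4,5) (4,6) (5,3) (5,4) (5,5) (5,6)] -> total=13
Click 3 (1,3) count=2: revealed 1 new [(1,3)] -> total=14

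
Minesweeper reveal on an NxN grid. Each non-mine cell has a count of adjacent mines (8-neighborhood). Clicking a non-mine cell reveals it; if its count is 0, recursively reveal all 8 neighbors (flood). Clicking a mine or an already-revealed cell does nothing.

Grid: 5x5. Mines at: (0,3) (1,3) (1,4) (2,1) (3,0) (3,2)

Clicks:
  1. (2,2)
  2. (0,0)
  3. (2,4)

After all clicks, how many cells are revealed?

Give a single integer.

Click 1 (2,2) count=3: revealed 1 new [(2,2)] -> total=1
Click 2 (0,0) count=0: revealed 6 new [(0,0) (0,1) (0,2) (1,0) (1,1) (1,2)] -> total=7
Click 3 (2,4) count=2: revealed 1 new [(2,4)] -> total=8

Answer: 8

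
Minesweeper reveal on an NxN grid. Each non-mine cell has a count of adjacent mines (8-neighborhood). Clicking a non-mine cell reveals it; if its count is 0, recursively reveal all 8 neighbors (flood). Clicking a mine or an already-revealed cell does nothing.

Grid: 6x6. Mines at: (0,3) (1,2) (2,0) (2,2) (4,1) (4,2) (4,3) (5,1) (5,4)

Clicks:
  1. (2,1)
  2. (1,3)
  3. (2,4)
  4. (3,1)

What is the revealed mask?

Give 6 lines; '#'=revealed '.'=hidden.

Answer: ....##
...###
.#.###
.#.###
....##
......

Derivation:
Click 1 (2,1) count=3: revealed 1 new [(2,1)] -> total=1
Click 2 (1,3) count=3: revealed 1 new [(1,3)] -> total=2
Click 3 (2,4) count=0: revealed 12 new [(0,4) (0,5) (1,4) (1,5) (2,3) (2,4) (2,5) (3,3) (3,4) (3,5) (4,4) (4,5)] -> total=14
Click 4 (3,1) count=4: revealed 1 new [(3,1)] -> total=15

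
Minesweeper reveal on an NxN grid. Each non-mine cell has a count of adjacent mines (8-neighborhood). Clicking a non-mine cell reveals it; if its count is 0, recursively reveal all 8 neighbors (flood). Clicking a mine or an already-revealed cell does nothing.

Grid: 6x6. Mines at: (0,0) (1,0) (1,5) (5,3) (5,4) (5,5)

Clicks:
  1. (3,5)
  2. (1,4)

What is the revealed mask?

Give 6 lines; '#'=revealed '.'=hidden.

Click 1 (3,5) count=0: revealed 29 new [(0,1) (0,2) (0,3) (0,4) (1,1) (1,2) (1,3) (1,4) (2,0) (2,1) (2,2) (2,3) (2,4) (2,5) (3,0) (3,1) (3,2) (3,3) (3,4) (3,5) (4,0) (4,1) (4,2) (4,3) (4,4) (4,5) (5,0) (5,1) (5,2)] -> total=29
Click 2 (1,4) count=1: revealed 0 new [(none)] -> total=29

Answer: .####.
.####.
######
######
######
###...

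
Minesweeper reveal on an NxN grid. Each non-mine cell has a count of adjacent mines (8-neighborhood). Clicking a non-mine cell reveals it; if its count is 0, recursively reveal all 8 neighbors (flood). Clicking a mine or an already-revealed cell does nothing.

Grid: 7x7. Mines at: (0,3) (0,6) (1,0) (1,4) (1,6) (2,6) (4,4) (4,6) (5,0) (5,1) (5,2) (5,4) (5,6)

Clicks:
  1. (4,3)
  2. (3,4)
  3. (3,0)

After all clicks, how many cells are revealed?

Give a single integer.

Click 1 (4,3) count=3: revealed 1 new [(4,3)] -> total=1
Click 2 (3,4) count=1: revealed 1 new [(3,4)] -> total=2
Click 3 (3,0) count=0: revealed 14 new [(1,1) (1,2) (1,3) (2,0) (2,1) (2,2) (2,3) (3,0) (3,1) (3,2) (3,3) (4,0) (4,1) (4,2)] -> total=16

Answer: 16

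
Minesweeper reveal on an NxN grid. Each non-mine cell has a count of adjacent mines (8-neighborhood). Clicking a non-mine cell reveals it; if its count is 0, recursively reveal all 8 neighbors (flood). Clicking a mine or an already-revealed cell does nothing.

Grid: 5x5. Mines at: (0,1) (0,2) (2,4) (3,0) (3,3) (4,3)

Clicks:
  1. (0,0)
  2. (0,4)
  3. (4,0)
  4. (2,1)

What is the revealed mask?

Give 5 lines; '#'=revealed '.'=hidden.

Answer: #..##
...##
.#...
.....
#....

Derivation:
Click 1 (0,0) count=1: revealed 1 new [(0,0)] -> total=1
Click 2 (0,4) count=0: revealed 4 new [(0,3) (0,4) (1,3) (1,4)] -> total=5
Click 3 (4,0) count=1: revealed 1 new [(4,0)] -> total=6
Click 4 (2,1) count=1: revealed 1 new [(2,1)] -> total=7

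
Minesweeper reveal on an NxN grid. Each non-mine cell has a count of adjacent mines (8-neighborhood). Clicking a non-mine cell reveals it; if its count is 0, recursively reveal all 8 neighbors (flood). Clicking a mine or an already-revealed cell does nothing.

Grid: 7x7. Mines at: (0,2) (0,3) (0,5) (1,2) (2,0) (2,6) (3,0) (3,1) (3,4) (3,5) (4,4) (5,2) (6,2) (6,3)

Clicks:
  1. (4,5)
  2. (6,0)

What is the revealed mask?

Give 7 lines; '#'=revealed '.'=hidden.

Answer: .......
.......
.......
.......
##...#.
##.....
##.....

Derivation:
Click 1 (4,5) count=3: revealed 1 new [(4,5)] -> total=1
Click 2 (6,0) count=0: revealed 6 new [(4,0) (4,1) (5,0) (5,1) (6,0) (6,1)] -> total=7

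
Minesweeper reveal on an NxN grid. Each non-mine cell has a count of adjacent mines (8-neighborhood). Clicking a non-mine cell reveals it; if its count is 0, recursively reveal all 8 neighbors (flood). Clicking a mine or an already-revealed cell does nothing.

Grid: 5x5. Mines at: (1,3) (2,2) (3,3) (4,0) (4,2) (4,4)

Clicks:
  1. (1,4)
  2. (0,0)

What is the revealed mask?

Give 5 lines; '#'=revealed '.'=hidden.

Answer: ###..
###.#
##...
##...
.....

Derivation:
Click 1 (1,4) count=1: revealed 1 new [(1,4)] -> total=1
Click 2 (0,0) count=0: revealed 10 new [(0,0) (0,1) (0,2) (1,0) (1,1) (1,2) (2,0) (2,1) (3,0) (3,1)] -> total=11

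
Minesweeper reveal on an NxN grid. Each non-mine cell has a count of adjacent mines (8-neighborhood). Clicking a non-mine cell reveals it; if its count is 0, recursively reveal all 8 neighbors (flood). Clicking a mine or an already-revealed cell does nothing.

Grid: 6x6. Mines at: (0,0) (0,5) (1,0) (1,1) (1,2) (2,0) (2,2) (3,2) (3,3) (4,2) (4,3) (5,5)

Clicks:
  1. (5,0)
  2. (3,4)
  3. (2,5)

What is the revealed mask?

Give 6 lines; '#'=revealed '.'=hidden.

Answer: ......
....##
....##
##..##
##..##
##....

Derivation:
Click 1 (5,0) count=0: revealed 6 new [(3,0) (3,1) (4,0) (4,1) (5,0) (5,1)] -> total=6
Click 2 (3,4) count=2: revealed 1 new [(3,4)] -> total=7
Click 3 (2,5) count=0: revealed 7 new [(1,4) (1,5) (2,4) (2,5) (3,5) (4,4) (4,5)] -> total=14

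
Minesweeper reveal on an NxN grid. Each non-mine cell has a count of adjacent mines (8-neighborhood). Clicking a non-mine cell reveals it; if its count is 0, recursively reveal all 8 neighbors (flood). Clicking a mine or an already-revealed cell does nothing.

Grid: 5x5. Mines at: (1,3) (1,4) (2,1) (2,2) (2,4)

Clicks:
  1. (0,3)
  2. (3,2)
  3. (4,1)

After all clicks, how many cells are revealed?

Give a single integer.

Answer: 11

Derivation:
Click 1 (0,3) count=2: revealed 1 new [(0,3)] -> total=1
Click 2 (3,2) count=2: revealed 1 new [(3,2)] -> total=2
Click 3 (4,1) count=0: revealed 9 new [(3,0) (3,1) (3,3) (3,4) (4,0) (4,1) (4,2) (4,3) (4,4)] -> total=11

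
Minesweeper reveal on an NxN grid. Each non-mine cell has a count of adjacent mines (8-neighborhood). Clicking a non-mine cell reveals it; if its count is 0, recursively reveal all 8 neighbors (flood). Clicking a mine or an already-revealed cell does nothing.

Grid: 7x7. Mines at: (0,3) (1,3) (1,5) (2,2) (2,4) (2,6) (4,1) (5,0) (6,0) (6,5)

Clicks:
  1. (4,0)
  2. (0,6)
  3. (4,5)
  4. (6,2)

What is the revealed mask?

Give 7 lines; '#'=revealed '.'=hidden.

Answer: ......#
.......
.......
..#####
#.#####
.######
.####..

Derivation:
Click 1 (4,0) count=2: revealed 1 new [(4,0)] -> total=1
Click 2 (0,6) count=1: revealed 1 new [(0,6)] -> total=2
Click 3 (4,5) count=0: revealed 20 new [(3,2) (3,3) (3,4) (3,5) (3,6) (4,2) (4,3) (4,4) (4,5) (4,6) (5,1) (5,2) (5,3) (5,4) (5,5) (5,6) (6,1) (6,2) (6,3) (6,4)] -> total=22
Click 4 (6,2) count=0: revealed 0 new [(none)] -> total=22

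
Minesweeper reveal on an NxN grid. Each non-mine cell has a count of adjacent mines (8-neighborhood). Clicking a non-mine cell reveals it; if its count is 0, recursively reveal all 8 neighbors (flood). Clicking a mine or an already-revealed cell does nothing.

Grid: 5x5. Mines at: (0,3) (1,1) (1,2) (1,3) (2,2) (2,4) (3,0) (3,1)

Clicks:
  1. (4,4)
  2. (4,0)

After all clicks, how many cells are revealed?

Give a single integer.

Answer: 7

Derivation:
Click 1 (4,4) count=0: revealed 6 new [(3,2) (3,3) (3,4) (4,2) (4,3) (4,4)] -> total=6
Click 2 (4,0) count=2: revealed 1 new [(4,0)] -> total=7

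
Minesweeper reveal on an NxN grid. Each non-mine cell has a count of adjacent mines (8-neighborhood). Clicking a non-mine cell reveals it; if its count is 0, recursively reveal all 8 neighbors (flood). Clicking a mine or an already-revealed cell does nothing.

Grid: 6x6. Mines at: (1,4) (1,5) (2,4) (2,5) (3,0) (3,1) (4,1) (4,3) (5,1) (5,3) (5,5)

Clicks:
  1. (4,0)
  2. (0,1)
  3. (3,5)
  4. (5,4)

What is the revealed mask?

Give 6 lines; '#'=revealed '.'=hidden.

Click 1 (4,0) count=4: revealed 1 new [(4,0)] -> total=1
Click 2 (0,1) count=0: revealed 12 new [(0,0) (0,1) (0,2) (0,3) (1,0) (1,1) (1,2) (1,3) (2,0) (2,1) (2,2) (2,3)] -> total=13
Click 3 (3,5) count=2: revealed 1 new [(3,5)] -> total=14
Click 4 (5,4) count=3: revealed 1 new [(5,4)] -> total=15

Answer: ####..
####..
####..
.....#
#.....
....#.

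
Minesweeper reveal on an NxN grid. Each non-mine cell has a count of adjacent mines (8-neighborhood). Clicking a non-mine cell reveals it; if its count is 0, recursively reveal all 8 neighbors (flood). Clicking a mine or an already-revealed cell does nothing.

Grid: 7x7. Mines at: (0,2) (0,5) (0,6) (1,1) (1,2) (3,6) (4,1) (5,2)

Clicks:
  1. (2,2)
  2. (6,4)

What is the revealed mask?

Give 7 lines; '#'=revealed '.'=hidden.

Answer: .......
...###.
..####.
..####.
..#####
...####
...####

Derivation:
Click 1 (2,2) count=2: revealed 1 new [(2,2)] -> total=1
Click 2 (6,4) count=0: revealed 23 new [(1,3) (1,4) (1,5) (2,3) (2,4) (2,5) (3,2) (3,3) (3,4) (3,5) (4,2) (4,3) (4,4) (4,5) (4,6) (5,3) (5,4) (5,5) (5,6) (6,3) (6,4) (6,5) (6,6)] -> total=24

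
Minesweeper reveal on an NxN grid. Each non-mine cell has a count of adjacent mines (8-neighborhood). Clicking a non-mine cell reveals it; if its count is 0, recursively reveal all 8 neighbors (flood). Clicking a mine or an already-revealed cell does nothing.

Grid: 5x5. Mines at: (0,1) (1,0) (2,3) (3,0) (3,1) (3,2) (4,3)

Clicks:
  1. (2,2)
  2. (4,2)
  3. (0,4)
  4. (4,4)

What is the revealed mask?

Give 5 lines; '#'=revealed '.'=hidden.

Click 1 (2,2) count=3: revealed 1 new [(2,2)] -> total=1
Click 2 (4,2) count=3: revealed 1 new [(4,2)] -> total=2
Click 3 (0,4) count=0: revealed 6 new [(0,2) (0,3) (0,4) (1,2) (1,3) (1,4)] -> total=8
Click 4 (4,4) count=1: revealed 1 new [(4,4)] -> total=9

Answer: ..###
..###
..#..
.....
..#.#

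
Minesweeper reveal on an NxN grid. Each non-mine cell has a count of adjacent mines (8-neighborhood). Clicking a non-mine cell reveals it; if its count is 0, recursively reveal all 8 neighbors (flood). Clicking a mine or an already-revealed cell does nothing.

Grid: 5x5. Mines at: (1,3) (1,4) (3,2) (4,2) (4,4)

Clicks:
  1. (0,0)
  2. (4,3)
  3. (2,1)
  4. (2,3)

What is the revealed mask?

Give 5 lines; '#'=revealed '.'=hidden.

Click 1 (0,0) count=0: revealed 13 new [(0,0) (0,1) (0,2) (1,0) (1,1) (1,2) (2,0) (2,1) (2,2) (3,0) (3,1) (4,0) (4,1)] -> total=13
Click 2 (4,3) count=3: revealed 1 new [(4,3)] -> total=14
Click 3 (2,1) count=1: revealed 0 new [(none)] -> total=14
Click 4 (2,3) count=3: revealed 1 new [(2,3)] -> total=15

Answer: ###..
###..
####.
##...
##.#.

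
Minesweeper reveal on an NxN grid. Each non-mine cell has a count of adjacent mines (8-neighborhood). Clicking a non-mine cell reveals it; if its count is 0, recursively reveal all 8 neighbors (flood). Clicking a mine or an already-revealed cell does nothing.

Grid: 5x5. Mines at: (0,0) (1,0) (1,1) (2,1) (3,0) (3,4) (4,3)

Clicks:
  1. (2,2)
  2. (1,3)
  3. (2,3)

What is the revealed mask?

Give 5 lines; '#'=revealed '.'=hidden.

Answer: ..###
..###
..###
.....
.....

Derivation:
Click 1 (2,2) count=2: revealed 1 new [(2,2)] -> total=1
Click 2 (1,3) count=0: revealed 8 new [(0,2) (0,3) (0,4) (1,2) (1,3) (1,4) (2,3) (2,4)] -> total=9
Click 3 (2,3) count=1: revealed 0 new [(none)] -> total=9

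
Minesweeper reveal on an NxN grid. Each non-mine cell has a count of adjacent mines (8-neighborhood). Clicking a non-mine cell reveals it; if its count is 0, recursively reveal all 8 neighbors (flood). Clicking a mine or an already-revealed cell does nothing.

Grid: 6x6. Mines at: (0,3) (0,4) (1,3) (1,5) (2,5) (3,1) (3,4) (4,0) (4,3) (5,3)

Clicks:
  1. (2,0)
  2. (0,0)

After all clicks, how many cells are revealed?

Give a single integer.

Click 1 (2,0) count=1: revealed 1 new [(2,0)] -> total=1
Click 2 (0,0) count=0: revealed 8 new [(0,0) (0,1) (0,2) (1,0) (1,1) (1,2) (2,1) (2,2)] -> total=9

Answer: 9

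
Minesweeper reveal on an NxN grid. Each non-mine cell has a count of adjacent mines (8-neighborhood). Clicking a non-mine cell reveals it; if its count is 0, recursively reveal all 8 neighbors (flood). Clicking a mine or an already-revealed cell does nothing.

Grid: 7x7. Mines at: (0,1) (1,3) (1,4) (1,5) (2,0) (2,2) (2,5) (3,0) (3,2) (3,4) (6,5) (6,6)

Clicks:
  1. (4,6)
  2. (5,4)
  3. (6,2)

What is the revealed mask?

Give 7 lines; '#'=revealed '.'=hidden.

Answer: .......
.......
.......
.....##
#######
#######
#####..

Derivation:
Click 1 (4,6) count=0: revealed 6 new [(3,5) (3,6) (4,5) (4,6) (5,5) (5,6)] -> total=6
Click 2 (5,4) count=1: revealed 1 new [(5,4)] -> total=7
Click 3 (6,2) count=0: revealed 14 new [(4,0) (4,1) (4,2) (4,3) (4,4) (5,0) (5,1) (5,2) (5,3) (6,0) (6,1) (6,2) (6,3) (6,4)] -> total=21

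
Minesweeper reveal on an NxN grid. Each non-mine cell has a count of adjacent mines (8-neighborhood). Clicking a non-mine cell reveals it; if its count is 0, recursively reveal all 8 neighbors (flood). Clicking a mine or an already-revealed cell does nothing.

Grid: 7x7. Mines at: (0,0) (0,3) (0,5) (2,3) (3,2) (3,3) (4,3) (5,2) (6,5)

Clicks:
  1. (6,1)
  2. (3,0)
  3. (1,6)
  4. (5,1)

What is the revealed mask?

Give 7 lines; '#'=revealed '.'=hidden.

Click 1 (6,1) count=1: revealed 1 new [(6,1)] -> total=1
Click 2 (3,0) count=0: revealed 11 new [(1,0) (1,1) (2,0) (2,1) (3,0) (3,1) (4,0) (4,1) (5,0) (5,1) (6,0)] -> total=12
Click 3 (1,6) count=1: revealed 1 new [(1,6)] -> total=13
Click 4 (5,1) count=1: revealed 0 new [(none)] -> total=13

Answer: .......
##....#
##.....
##.....
##.....
##.....
##.....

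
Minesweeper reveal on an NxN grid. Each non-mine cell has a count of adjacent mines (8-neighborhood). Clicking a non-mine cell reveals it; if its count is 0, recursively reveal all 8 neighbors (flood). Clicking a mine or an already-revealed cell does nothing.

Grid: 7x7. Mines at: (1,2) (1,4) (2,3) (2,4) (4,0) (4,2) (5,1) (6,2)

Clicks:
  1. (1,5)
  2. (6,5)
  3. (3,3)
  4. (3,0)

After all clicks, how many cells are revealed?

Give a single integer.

Answer: 23

Derivation:
Click 1 (1,5) count=2: revealed 1 new [(1,5)] -> total=1
Click 2 (6,5) count=0: revealed 21 new [(0,5) (0,6) (1,6) (2,5) (2,6) (3,3) (3,4) (3,5) (3,6) (4,3) (4,4) (4,5) (4,6) (5,3) (5,4) (5,5) (5,6) (6,3) (6,4) (6,5) (6,6)] -> total=22
Click 3 (3,3) count=3: revealed 0 new [(none)] -> total=22
Click 4 (3,0) count=1: revealed 1 new [(3,0)] -> total=23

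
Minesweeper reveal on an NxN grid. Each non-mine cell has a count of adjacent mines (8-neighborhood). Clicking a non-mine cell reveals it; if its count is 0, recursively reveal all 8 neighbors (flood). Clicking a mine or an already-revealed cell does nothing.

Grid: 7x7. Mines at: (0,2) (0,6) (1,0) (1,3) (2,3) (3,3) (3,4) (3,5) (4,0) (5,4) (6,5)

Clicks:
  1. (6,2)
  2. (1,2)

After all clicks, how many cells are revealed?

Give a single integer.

Answer: 12

Derivation:
Click 1 (6,2) count=0: revealed 11 new [(4,1) (4,2) (4,3) (5,0) (5,1) (5,2) (5,3) (6,0) (6,1) (6,2) (6,3)] -> total=11
Click 2 (1,2) count=3: revealed 1 new [(1,2)] -> total=12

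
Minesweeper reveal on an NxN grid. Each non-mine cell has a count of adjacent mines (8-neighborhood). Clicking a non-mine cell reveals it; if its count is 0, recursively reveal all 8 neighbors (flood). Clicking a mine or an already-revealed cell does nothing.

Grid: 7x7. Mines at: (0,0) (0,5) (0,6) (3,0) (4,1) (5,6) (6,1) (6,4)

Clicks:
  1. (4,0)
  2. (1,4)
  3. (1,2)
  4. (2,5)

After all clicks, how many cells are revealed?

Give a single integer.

Answer: 32

Derivation:
Click 1 (4,0) count=2: revealed 1 new [(4,0)] -> total=1
Click 2 (1,4) count=1: revealed 1 new [(1,4)] -> total=2
Click 3 (1,2) count=0: revealed 30 new [(0,1) (0,2) (0,3) (0,4) (1,1) (1,2) (1,3) (1,5) (1,6) (2,1) (2,2) (2,3) (2,4) (2,5) (2,6) (3,1) (3,2) (3,3) (3,4) (3,5) (3,6) (4,2) (4,3) (4,4) (4,5) (4,6) (5,2) (5,3) (5,4) (5,5)] -> total=32
Click 4 (2,5) count=0: revealed 0 new [(none)] -> total=32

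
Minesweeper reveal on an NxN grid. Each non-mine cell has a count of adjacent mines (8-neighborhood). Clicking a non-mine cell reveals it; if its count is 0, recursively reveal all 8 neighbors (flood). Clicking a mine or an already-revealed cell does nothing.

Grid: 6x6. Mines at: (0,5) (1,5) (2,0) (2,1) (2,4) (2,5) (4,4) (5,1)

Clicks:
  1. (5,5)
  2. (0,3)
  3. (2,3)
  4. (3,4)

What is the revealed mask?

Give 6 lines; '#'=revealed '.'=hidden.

Click 1 (5,5) count=1: revealed 1 new [(5,5)] -> total=1
Click 2 (0,3) count=0: revealed 10 new [(0,0) (0,1) (0,2) (0,3) (0,4) (1,0) (1,1) (1,2) (1,3) (1,4)] -> total=11
Click 3 (2,3) count=1: revealed 1 new [(2,3)] -> total=12
Click 4 (3,4) count=3: revealed 1 new [(3,4)] -> total=13

Answer: #####.
#####.
...#..
....#.
......
.....#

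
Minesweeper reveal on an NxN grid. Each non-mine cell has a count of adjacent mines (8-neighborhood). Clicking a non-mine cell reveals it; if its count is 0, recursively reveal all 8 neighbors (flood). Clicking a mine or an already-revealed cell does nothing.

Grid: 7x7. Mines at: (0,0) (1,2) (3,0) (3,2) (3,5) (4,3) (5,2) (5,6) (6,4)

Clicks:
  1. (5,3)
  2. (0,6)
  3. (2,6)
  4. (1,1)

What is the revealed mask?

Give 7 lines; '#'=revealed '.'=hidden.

Answer: ...####
.#.####
...####
.......
.......
...#...
.......

Derivation:
Click 1 (5,3) count=3: revealed 1 new [(5,3)] -> total=1
Click 2 (0,6) count=0: revealed 12 new [(0,3) (0,4) (0,5) (0,6) (1,3) (1,4) (1,5) (1,6) (2,3) (2,4) (2,5) (2,6)] -> total=13
Click 3 (2,6) count=1: revealed 0 new [(none)] -> total=13
Click 4 (1,1) count=2: revealed 1 new [(1,1)] -> total=14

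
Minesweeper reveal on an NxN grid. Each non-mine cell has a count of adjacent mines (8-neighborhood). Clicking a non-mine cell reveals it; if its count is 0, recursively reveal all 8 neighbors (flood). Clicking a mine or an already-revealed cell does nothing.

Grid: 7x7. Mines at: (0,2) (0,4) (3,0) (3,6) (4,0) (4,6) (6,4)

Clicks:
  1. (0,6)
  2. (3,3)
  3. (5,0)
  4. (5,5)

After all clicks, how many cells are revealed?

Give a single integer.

Click 1 (0,6) count=0: revealed 6 new [(0,5) (0,6) (1,5) (1,6) (2,5) (2,6)] -> total=6
Click 2 (3,3) count=0: revealed 28 new [(1,1) (1,2) (1,3) (1,4) (2,1) (2,2) (2,3) (2,4) (3,1) (3,2) (3,3) (3,4) (3,5) (4,1) (4,2) (4,3) (4,4) (4,5) (5,0) (5,1) (5,2) (5,3) (5,4) (5,5) (6,0) (6,1) (6,2) (6,3)] -> total=34
Click 3 (5,0) count=1: revealed 0 new [(none)] -> total=34
Click 4 (5,5) count=2: revealed 0 new [(none)] -> total=34

Answer: 34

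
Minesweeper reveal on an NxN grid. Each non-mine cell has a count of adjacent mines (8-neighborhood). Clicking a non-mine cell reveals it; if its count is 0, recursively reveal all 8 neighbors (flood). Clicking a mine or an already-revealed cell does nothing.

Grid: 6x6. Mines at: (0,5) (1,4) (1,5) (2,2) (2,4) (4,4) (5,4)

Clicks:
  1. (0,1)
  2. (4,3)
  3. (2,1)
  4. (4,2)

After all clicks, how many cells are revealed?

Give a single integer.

Click 1 (0,1) count=0: revealed 22 new [(0,0) (0,1) (0,2) (0,3) (1,0) (1,1) (1,2) (1,3) (2,0) (2,1) (3,0) (3,1) (3,2) (3,3) (4,0) (4,1) (4,2) (4,3) (5,0) (5,1) (5,2) (5,3)] -> total=22
Click 2 (4,3) count=2: revealed 0 new [(none)] -> total=22
Click 3 (2,1) count=1: revealed 0 new [(none)] -> total=22
Click 4 (4,2) count=0: revealed 0 new [(none)] -> total=22

Answer: 22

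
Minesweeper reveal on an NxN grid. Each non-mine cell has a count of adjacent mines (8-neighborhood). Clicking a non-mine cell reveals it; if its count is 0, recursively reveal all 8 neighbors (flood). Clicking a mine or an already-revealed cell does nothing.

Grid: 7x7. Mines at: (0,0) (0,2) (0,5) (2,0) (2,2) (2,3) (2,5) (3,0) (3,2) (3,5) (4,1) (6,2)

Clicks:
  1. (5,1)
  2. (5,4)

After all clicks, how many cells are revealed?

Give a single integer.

Click 1 (5,1) count=2: revealed 1 new [(5,1)] -> total=1
Click 2 (5,4) count=0: revealed 12 new [(4,3) (4,4) (4,5) (4,6) (5,3) (5,4) (5,5) (5,6) (6,3) (6,4) (6,5) (6,6)] -> total=13

Answer: 13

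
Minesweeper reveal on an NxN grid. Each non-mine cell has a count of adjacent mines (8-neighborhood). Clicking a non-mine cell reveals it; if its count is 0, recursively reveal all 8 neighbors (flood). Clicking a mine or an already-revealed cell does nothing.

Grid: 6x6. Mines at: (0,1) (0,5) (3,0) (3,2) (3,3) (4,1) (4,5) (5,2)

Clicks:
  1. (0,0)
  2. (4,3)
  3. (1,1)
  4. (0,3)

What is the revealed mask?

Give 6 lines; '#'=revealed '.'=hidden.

Answer: #.###.
.####.
..###.
......
...#..
......

Derivation:
Click 1 (0,0) count=1: revealed 1 new [(0,0)] -> total=1
Click 2 (4,3) count=3: revealed 1 new [(4,3)] -> total=2
Click 3 (1,1) count=1: revealed 1 new [(1,1)] -> total=3
Click 4 (0,3) count=0: revealed 9 new [(0,2) (0,3) (0,4) (1,2) (1,3) (1,4) (2,2) (2,3) (2,4)] -> total=12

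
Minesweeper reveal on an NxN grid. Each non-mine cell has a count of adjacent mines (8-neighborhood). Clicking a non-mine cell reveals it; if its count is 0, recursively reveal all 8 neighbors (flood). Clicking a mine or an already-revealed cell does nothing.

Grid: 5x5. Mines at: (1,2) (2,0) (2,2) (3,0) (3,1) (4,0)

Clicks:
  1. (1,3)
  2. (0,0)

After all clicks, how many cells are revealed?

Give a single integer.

Answer: 5

Derivation:
Click 1 (1,3) count=2: revealed 1 new [(1,3)] -> total=1
Click 2 (0,0) count=0: revealed 4 new [(0,0) (0,1) (1,0) (1,1)] -> total=5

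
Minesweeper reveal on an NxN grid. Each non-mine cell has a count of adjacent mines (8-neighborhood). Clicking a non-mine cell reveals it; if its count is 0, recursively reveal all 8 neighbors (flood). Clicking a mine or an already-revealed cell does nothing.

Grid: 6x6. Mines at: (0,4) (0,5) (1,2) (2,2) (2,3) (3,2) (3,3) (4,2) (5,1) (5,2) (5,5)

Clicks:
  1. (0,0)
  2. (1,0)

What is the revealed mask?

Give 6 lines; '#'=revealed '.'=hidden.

Answer: ##....
##....
##....
##....
##....
......

Derivation:
Click 1 (0,0) count=0: revealed 10 new [(0,0) (0,1) (1,0) (1,1) (2,0) (2,1) (3,0) (3,1) (4,0) (4,1)] -> total=10
Click 2 (1,0) count=0: revealed 0 new [(none)] -> total=10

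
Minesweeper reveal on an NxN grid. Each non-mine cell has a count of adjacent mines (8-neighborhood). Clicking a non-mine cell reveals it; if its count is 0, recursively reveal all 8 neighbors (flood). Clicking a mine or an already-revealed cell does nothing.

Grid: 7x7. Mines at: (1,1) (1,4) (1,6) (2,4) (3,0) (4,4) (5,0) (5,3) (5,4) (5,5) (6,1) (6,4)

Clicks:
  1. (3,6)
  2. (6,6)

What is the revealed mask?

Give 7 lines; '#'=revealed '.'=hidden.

Answer: .......
.......
.....##
.....##
.....##
.......
......#

Derivation:
Click 1 (3,6) count=0: revealed 6 new [(2,5) (2,6) (3,5) (3,6) (4,5) (4,6)] -> total=6
Click 2 (6,6) count=1: revealed 1 new [(6,6)] -> total=7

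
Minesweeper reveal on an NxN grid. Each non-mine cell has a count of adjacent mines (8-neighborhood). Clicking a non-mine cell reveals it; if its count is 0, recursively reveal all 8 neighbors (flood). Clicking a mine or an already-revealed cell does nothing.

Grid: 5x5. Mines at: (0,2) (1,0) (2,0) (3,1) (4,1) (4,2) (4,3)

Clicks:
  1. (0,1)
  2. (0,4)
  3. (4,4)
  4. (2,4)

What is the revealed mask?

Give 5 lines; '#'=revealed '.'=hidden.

Answer: .#.##
..###
..###
..###
....#

Derivation:
Click 1 (0,1) count=2: revealed 1 new [(0,1)] -> total=1
Click 2 (0,4) count=0: revealed 11 new [(0,3) (0,4) (1,2) (1,3) (1,4) (2,2) (2,3) (2,4) (3,2) (3,3) (3,4)] -> total=12
Click 3 (4,4) count=1: revealed 1 new [(4,4)] -> total=13
Click 4 (2,4) count=0: revealed 0 new [(none)] -> total=13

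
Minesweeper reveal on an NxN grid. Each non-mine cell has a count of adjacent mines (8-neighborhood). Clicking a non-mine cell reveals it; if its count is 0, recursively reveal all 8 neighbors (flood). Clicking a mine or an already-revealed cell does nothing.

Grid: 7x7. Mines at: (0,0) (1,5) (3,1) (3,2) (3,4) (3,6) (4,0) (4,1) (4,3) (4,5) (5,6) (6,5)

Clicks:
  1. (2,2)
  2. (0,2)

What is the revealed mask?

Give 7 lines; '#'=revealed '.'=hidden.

Click 1 (2,2) count=2: revealed 1 new [(2,2)] -> total=1
Click 2 (0,2) count=0: revealed 11 new [(0,1) (0,2) (0,3) (0,4) (1,1) (1,2) (1,3) (1,4) (2,1) (2,3) (2,4)] -> total=12

Answer: .####..
.####..
.####..
.......
.......
.......
.......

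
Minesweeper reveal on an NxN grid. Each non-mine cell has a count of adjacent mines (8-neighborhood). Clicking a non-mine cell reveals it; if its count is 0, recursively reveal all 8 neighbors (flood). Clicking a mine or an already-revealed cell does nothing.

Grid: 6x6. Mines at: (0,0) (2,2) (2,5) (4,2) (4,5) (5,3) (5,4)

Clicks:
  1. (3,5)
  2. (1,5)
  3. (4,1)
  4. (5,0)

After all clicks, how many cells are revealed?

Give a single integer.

Click 1 (3,5) count=2: revealed 1 new [(3,5)] -> total=1
Click 2 (1,5) count=1: revealed 1 new [(1,5)] -> total=2
Click 3 (4,1) count=1: revealed 1 new [(4,1)] -> total=3
Click 4 (5,0) count=0: revealed 9 new [(1,0) (1,1) (2,0) (2,1) (3,0) (3,1) (4,0) (5,0) (5,1)] -> total=12

Answer: 12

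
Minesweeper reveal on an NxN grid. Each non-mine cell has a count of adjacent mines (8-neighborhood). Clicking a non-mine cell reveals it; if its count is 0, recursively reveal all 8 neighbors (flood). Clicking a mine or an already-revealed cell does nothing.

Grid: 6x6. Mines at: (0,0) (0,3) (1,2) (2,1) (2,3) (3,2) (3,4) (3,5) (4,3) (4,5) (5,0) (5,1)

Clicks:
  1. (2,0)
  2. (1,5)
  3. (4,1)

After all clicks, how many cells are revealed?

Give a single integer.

Click 1 (2,0) count=1: revealed 1 new [(2,0)] -> total=1
Click 2 (1,5) count=0: revealed 6 new [(0,4) (0,5) (1,4) (1,5) (2,4) (2,5)] -> total=7
Click 3 (4,1) count=3: revealed 1 new [(4,1)] -> total=8

Answer: 8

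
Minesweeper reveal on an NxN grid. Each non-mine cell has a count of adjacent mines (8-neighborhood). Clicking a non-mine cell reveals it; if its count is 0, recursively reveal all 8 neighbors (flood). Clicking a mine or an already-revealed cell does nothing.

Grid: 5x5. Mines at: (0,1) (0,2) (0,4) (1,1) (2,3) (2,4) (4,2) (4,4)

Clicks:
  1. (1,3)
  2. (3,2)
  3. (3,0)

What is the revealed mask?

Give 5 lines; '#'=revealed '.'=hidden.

Click 1 (1,3) count=4: revealed 1 new [(1,3)] -> total=1
Click 2 (3,2) count=2: revealed 1 new [(3,2)] -> total=2
Click 3 (3,0) count=0: revealed 6 new [(2,0) (2,1) (3,0) (3,1) (4,0) (4,1)] -> total=8

Answer: .....
...#.
##...
###..
##...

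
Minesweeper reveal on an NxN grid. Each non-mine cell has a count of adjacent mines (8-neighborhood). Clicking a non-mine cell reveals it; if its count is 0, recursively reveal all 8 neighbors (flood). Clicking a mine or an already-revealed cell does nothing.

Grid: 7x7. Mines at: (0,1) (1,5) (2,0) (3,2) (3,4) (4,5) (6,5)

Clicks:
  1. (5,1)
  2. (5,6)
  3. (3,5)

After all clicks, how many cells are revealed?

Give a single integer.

Answer: 19

Derivation:
Click 1 (5,1) count=0: revealed 17 new [(3,0) (3,1) (4,0) (4,1) (4,2) (4,3) (4,4) (5,0) (5,1) (5,2) (5,3) (5,4) (6,0) (6,1) (6,2) (6,3) (6,4)] -> total=17
Click 2 (5,6) count=2: revealed 1 new [(5,6)] -> total=18
Click 3 (3,5) count=2: revealed 1 new [(3,5)] -> total=19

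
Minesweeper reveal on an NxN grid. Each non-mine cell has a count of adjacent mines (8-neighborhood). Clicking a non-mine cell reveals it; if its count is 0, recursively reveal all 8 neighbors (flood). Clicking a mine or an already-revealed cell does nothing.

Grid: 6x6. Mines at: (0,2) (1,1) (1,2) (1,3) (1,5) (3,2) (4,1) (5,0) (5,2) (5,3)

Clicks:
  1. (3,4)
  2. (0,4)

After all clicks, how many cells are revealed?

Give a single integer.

Click 1 (3,4) count=0: revealed 11 new [(2,3) (2,4) (2,5) (3,3) (3,4) (3,5) (4,3) (4,4) (4,5) (5,4) (5,5)] -> total=11
Click 2 (0,4) count=2: revealed 1 new [(0,4)] -> total=12

Answer: 12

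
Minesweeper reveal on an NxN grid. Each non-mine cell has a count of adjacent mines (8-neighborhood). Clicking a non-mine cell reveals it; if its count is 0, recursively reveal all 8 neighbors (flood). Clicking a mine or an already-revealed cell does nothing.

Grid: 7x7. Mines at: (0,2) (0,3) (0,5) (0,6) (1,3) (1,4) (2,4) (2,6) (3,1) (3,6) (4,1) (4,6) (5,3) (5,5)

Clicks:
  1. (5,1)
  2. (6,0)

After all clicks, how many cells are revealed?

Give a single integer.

Answer: 6

Derivation:
Click 1 (5,1) count=1: revealed 1 new [(5,1)] -> total=1
Click 2 (6,0) count=0: revealed 5 new [(5,0) (5,2) (6,0) (6,1) (6,2)] -> total=6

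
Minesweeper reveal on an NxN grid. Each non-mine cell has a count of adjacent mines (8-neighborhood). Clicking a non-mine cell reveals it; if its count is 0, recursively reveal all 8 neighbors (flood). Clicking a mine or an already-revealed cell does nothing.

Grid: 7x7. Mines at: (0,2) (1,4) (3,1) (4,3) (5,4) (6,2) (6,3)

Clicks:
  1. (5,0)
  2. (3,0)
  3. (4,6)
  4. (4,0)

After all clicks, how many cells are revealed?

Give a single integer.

Click 1 (5,0) count=0: revealed 6 new [(4,0) (4,1) (5,0) (5,1) (6,0) (6,1)] -> total=6
Click 2 (3,0) count=1: revealed 1 new [(3,0)] -> total=7
Click 3 (4,6) count=0: revealed 17 new [(0,5) (0,6) (1,5) (1,6) (2,4) (2,5) (2,6) (3,4) (3,5) (3,6) (4,4) (4,5) (4,6) (5,5) (5,6) (6,5) (6,6)] -> total=24
Click 4 (4,0) count=1: revealed 0 new [(none)] -> total=24

Answer: 24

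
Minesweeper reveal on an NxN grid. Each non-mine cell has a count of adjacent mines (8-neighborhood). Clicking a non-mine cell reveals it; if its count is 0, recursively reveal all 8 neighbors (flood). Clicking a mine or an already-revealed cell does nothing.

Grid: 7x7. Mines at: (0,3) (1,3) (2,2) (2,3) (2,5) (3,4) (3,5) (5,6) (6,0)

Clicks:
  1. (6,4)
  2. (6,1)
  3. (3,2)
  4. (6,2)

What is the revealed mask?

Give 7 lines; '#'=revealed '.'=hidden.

Answer: ###....
###....
##.....
####...
######.
######.
.#####.

Derivation:
Click 1 (6,4) count=0: revealed 29 new [(0,0) (0,1) (0,2) (1,0) (1,1) (1,2) (2,0) (2,1) (3,0) (3,1) (3,2) (3,3) (4,0) (4,1) (4,2) (4,3) (4,4) (4,5) (5,0) (5,1) (5,2) (5,3) (5,4) (5,5) (6,1) (6,2) (6,3) (6,4) (6,5)] -> total=29
Click 2 (6,1) count=1: revealed 0 new [(none)] -> total=29
Click 3 (3,2) count=2: revealed 0 new [(none)] -> total=29
Click 4 (6,2) count=0: revealed 0 new [(none)] -> total=29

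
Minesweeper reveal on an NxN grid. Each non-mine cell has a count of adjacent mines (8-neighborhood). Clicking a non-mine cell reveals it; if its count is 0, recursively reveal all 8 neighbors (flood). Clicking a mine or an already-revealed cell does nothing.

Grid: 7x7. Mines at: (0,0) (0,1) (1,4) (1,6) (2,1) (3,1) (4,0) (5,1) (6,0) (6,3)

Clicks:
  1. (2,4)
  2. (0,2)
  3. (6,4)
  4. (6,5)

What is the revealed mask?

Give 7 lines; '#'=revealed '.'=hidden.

Answer: ..#....
.......
..#####
..#####
..#####
..#####
....###

Derivation:
Click 1 (2,4) count=1: revealed 1 new [(2,4)] -> total=1
Click 2 (0,2) count=1: revealed 1 new [(0,2)] -> total=2
Click 3 (6,4) count=1: revealed 1 new [(6,4)] -> total=3
Click 4 (6,5) count=0: revealed 21 new [(2,2) (2,3) (2,5) (2,6) (3,2) (3,3) (3,4) (3,5) (3,6) (4,2) (4,3) (4,4) (4,5) (4,6) (5,2) (5,3) (5,4) (5,5) (5,6) (6,5) (6,6)] -> total=24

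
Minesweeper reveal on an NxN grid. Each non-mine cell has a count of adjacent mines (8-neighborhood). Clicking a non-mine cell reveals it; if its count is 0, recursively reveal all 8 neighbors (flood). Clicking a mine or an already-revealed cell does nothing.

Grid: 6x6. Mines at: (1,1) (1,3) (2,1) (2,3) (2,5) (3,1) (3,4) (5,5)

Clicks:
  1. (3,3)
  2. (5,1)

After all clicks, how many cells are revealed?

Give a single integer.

Click 1 (3,3) count=2: revealed 1 new [(3,3)] -> total=1
Click 2 (5,1) count=0: revealed 10 new [(4,0) (4,1) (4,2) (4,3) (4,4) (5,0) (5,1) (5,2) (5,3) (5,4)] -> total=11

Answer: 11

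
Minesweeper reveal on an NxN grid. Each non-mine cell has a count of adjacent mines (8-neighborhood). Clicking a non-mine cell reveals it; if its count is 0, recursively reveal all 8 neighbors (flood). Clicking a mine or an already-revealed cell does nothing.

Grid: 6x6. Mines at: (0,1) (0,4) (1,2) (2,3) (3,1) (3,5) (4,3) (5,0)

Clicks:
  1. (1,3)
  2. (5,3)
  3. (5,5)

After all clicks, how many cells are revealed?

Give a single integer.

Click 1 (1,3) count=3: revealed 1 new [(1,3)] -> total=1
Click 2 (5,3) count=1: revealed 1 new [(5,3)] -> total=2
Click 3 (5,5) count=0: revealed 4 new [(4,4) (4,5) (5,4) (5,5)] -> total=6

Answer: 6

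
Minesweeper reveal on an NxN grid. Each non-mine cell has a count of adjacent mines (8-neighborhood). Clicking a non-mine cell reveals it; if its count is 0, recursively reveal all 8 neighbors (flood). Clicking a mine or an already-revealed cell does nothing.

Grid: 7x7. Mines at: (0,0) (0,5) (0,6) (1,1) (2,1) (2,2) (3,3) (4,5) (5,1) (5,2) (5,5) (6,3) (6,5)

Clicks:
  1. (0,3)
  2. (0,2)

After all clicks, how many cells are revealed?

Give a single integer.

Click 1 (0,3) count=0: revealed 6 new [(0,2) (0,3) (0,4) (1,2) (1,3) (1,4)] -> total=6
Click 2 (0,2) count=1: revealed 0 new [(none)] -> total=6

Answer: 6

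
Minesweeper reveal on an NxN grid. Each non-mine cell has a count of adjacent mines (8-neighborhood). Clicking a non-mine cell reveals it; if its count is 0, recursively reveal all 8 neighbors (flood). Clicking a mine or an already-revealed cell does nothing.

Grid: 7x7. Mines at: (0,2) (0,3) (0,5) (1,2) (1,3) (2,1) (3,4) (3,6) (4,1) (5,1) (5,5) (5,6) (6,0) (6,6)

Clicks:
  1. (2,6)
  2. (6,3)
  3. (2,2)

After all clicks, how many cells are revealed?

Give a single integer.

Answer: 11

Derivation:
Click 1 (2,6) count=1: revealed 1 new [(2,6)] -> total=1
Click 2 (6,3) count=0: revealed 9 new [(4,2) (4,3) (4,4) (5,2) (5,3) (5,4) (6,2) (6,3) (6,4)] -> total=10
Click 3 (2,2) count=3: revealed 1 new [(2,2)] -> total=11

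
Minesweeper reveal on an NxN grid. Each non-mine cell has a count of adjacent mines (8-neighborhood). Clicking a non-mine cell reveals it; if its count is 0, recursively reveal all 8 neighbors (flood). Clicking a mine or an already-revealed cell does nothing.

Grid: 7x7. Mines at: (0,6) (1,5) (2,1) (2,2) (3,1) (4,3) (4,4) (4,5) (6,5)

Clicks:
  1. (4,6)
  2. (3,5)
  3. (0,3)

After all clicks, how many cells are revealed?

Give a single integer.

Click 1 (4,6) count=1: revealed 1 new [(4,6)] -> total=1
Click 2 (3,5) count=2: revealed 1 new [(3,5)] -> total=2
Click 3 (0,3) count=0: revealed 10 new [(0,0) (0,1) (0,2) (0,3) (0,4) (1,0) (1,1) (1,2) (1,3) (1,4)] -> total=12

Answer: 12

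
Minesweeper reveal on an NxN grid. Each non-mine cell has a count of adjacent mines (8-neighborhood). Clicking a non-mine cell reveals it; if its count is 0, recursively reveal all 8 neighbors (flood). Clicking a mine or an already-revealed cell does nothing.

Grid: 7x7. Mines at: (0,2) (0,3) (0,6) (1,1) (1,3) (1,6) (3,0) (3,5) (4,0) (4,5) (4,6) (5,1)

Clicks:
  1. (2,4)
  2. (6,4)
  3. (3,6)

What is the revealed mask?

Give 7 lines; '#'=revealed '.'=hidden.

Answer: .......
.......
.####..
.####.#
.####..
..#####
..#####

Derivation:
Click 1 (2,4) count=2: revealed 1 new [(2,4)] -> total=1
Click 2 (6,4) count=0: revealed 21 new [(2,1) (2,2) (2,3) (3,1) (3,2) (3,3) (3,4) (4,1) (4,2) (4,3) (4,4) (5,2) (5,3) (5,4) (5,5) (5,6) (6,2) (6,3) (6,4) (6,5) (6,6)] -> total=22
Click 3 (3,6) count=3: revealed 1 new [(3,6)] -> total=23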